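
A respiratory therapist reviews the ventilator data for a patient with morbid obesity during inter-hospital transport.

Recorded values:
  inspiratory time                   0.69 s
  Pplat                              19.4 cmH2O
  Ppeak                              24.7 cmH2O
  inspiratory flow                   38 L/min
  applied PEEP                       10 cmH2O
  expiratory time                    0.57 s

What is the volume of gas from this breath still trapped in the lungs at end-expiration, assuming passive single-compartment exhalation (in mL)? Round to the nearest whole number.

Flow: 38 L/min ÷ 60 = 0.6333 L/s.
Vt = flow × Ti = 0.6333 L/s × 0.69 s × 1000 mL/L = 436.98 mL.
R = (PIP − Pplat)/V̇ = (24.7 − 19.4) / 0.6333 = 5.3/0.6333 = 8.369 cmH2O·s/L.
C = Vt/(Pplat − PEEP) = 436.98 / (19.4 − 10) = 436.98/9.4 = 46.487 mL/cmH2O.
τ = R × C = 8.369 × 0.04649 L/cmH2O = 0.3891 s.
Fraction remaining = e^(−Te/τ) = e^(−0.57/0.3891) = 0.2311.
Trapped volume = 436.98 × 0.2311 = 100.99 mL.

101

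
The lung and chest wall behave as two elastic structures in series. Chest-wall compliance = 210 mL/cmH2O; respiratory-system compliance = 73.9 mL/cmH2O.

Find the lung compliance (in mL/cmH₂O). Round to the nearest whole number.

1/CL = 1/Crs − 1/Ccw.
1/CL = 1/73.9 − 1/210 = 0.00877.
CL = 114.03 mL/cmH2O.

114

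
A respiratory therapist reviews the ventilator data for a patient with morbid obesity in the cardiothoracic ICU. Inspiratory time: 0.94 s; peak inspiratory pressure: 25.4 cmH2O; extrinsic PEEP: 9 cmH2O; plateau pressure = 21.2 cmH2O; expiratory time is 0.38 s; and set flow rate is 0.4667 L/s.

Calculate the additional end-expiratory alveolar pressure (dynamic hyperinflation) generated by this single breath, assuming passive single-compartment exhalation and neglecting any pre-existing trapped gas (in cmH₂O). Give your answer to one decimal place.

Vt = flow × Ti = 0.4667 L/s × 0.94 s × 1000 mL/L = 438.7 mL.
R = (PIP − Pplat)/V̇ = (25.4 − 21.2) / 0.4667 = 4.2/0.4667 = 8.999 cmH2O·s/L.
C = Vt/(Pplat − PEEP) = 438.7 / (21.2 − 9) = 438.7/12.2 = 35.959 mL/cmH2O.
τ = R × C = 8.999 × 0.03596 L/cmH2O = 0.3236 s.
Fraction remaining = e^(−Te/τ) = e^(−0.38/0.3236) = 0.309; trapped volume = 438.7 × 0.309 = 135.56 mL.
Additional alveolar pressure from trapping ≈ V_trapped / C = 135.56 / 35.959 = 3.77 cmH2O.

3.8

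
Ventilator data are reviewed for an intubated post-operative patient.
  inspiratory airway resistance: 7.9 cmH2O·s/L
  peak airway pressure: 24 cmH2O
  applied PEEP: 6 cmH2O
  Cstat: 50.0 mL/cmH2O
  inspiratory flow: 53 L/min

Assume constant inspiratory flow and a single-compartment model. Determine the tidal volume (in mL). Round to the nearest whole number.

551

Flow: 53 L/min ÷ 60 = 0.8833 L/s.
Equation of motion (constant flow): PIP = Vt/C + R·V̇ + PEEP.
Vt/C = PIP − R·V̇ − PEEP = 24 − 6.978 − 6 = 11.022 cmH2O.
Vt = C × 11.022 = 50.0 × 11.022 = 551.1 mL.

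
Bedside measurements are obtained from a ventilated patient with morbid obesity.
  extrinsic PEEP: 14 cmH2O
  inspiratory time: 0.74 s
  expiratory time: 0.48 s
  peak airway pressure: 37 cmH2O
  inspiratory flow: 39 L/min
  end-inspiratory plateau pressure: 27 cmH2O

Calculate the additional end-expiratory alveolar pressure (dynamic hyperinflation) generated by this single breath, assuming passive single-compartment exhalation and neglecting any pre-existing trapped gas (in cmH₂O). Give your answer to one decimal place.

5.6

Flow: 39 L/min ÷ 60 = 0.65 L/s.
Vt = flow × Ti = 0.65 L/s × 0.74 s × 1000 mL/L = 481.0 mL.
R = (PIP − Pplat)/V̇ = (37 − 27) / 0.65 = 10.0/0.65 = 15.385 cmH2O·s/L.
C = Vt/(Pplat − PEEP) = 481.0 / (27 − 14) = 481.0/13.0 = 37.0 mL/cmH2O.
τ = R × C = 15.385 × 0.037 L/cmH2O = 0.5692 s.
Fraction remaining = e^(−Te/τ) = e^(−0.48/0.5692) = 0.4303; trapped volume = 481.0 × 0.4303 = 206.97 mL.
Additional alveolar pressure from trapping ≈ V_trapped / C = 206.97 / 37.0 = 5.594 cmH2O.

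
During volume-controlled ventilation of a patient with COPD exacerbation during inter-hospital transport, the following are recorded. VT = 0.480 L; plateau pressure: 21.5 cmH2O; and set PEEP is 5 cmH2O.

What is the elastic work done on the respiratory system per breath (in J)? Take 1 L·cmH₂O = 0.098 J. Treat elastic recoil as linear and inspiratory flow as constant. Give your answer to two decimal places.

Elastic work ≈ ½ × (Pplat − PEEP) × Vt = 0.5 × (21.5 − 5) × 0.480 L = 0.5 × 16.5 × 0.480 = 3.96 L·cmH2O.
× 0.098 J/(L·cmH2O) → 0.3881 J.

0.39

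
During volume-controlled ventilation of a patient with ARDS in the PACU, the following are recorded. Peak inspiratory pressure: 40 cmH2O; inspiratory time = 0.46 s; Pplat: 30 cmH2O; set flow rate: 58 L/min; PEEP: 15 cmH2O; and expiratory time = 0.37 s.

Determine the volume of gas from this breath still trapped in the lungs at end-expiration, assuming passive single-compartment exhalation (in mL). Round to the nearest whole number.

Flow: 58 L/min ÷ 60 = 0.9667 L/s.
Vt = flow × Ti = 0.9667 L/s × 0.46 s × 1000 mL/L = 444.68 mL.
R = (PIP − Pplat)/V̇ = (40 − 30) / 0.9667 = 10.0/0.9667 = 10.344 cmH2O·s/L.
C = Vt/(Pplat − PEEP) = 444.68 / (30 − 15) = 444.68/15.0 = 29.645 mL/cmH2O.
τ = R × C = 10.344 × 0.02965 L/cmH2O = 0.3067 s.
Fraction remaining = e^(−Te/τ) = e^(−0.37/0.3067) = 0.2993.
Trapped volume = 444.68 × 0.2993 = 133.09 mL.

133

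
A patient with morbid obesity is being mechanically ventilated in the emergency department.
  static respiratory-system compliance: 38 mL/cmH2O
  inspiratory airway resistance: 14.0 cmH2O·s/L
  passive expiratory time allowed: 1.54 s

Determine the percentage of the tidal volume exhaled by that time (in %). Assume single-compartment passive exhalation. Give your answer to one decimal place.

94.5

τ = R × C = 14.0 × 38 mL/cmH2O = 14.0 × 0.038 L/cmH2O = 0.532 s.
Passive exhalation: V(t)/V₀ = e^(−t/τ) = e^(−1.54/0.532) = 0.05531.
Fraction exhaled = 1 − 0.05531 = 0.9447 → 94.47%.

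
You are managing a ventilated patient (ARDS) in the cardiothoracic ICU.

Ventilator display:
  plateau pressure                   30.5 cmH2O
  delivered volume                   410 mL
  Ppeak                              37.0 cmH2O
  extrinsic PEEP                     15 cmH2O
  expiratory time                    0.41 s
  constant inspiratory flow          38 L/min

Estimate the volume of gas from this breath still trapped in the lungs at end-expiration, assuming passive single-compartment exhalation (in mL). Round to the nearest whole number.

Flow: 38 L/min ÷ 60 = 0.6333 L/s.
R = (PIP − Pplat)/V̇ = (37.0 − 30.5) / 0.6333 = 6.5/0.6333 = 10.264 cmH2O·s/L.
C = Vt/(Pplat − PEEP) = 410.0 / (30.5 − 15) = 410.0/15.5 = 26.452 mL/cmH2O.
τ = R × C = 10.264 × 0.02645 L/cmH2O = 0.2715 s.
Fraction remaining = e^(−Te/τ) = e^(−0.41/0.2715) = 0.2209.
Trapped volume = 410.0 × 0.2209 = 90.569 mL.

91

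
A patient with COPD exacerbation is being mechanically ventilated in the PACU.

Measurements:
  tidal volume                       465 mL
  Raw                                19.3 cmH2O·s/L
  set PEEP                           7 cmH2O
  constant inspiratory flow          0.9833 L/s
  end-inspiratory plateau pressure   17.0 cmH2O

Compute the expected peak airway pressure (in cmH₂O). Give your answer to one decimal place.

36.0

PIP = Pplat + Raw × flow = 17.0 + 19.3 × 0.9833 = 17.0 + 18.978 = 35.978 cmH2O.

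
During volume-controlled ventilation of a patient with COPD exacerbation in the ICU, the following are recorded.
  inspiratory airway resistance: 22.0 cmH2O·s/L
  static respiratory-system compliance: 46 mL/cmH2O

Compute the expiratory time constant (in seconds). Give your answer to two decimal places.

τ = R × C = 22.0 × 46 mL/cmH2O = 22.0 × 0.046 L/cmH2O = 1.012 s.

1.01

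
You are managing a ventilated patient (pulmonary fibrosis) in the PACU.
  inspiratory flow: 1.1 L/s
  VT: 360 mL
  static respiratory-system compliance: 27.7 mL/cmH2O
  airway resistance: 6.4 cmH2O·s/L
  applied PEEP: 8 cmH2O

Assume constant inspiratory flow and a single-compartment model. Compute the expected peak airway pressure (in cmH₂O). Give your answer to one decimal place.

Equation of motion (constant flow): PIP = Vt/C + R·V̇ + PEEP.
PIP = 360/27.7 + 6.4×1.1 + 8 = 12.996 + 7.04 + 8 = 28.036 cmH2O.

28.0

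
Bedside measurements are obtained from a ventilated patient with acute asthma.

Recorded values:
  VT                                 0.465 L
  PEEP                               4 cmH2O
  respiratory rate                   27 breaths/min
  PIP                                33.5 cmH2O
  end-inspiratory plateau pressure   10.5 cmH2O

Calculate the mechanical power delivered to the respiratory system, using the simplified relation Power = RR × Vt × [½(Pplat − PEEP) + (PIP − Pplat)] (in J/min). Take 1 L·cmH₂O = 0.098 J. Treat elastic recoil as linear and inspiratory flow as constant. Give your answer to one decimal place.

Per-breath work = Vt × [½(Pplat−PEEP) + (PIP−Pplat)] = 0.465 × [0.5×6.5 + 23.0] = 0.465 × 26.25 = 12.206 L·cmH2O.
Power = 27 × 12.206 = 329.56 L·cmH2O/min.
× 0.098 J/(L·cmH2O) → 32.297 J/min.

32.3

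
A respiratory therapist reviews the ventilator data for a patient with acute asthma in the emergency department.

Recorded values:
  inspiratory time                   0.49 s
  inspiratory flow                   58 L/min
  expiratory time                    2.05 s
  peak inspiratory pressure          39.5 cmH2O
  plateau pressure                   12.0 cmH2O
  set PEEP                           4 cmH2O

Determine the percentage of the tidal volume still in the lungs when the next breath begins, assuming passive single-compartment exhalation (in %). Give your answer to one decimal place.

29.6

Flow: 58 L/min ÷ 60 = 0.9667 L/s.
Vt = flow × Ti = 0.9667 L/s × 0.49 s × 1000 mL/L = 473.68 mL.
R = (PIP − Pplat)/V̇ = (39.5 − 12.0) / 0.9667 = 27.5/0.9667 = 28.447 cmH2O·s/L.
C = Vt/(Pplat − PEEP) = 473.68 / (12.0 − 4) = 473.68/8.0 = 59.21 mL/cmH2O.
τ = R × C = 28.447 × 0.05921 L/cmH2O = 1.684 s.
Fraction remaining at end-expiration = e^(−Te/τ) = e^(−2.05/1.684) = 0.296 → 29.6%.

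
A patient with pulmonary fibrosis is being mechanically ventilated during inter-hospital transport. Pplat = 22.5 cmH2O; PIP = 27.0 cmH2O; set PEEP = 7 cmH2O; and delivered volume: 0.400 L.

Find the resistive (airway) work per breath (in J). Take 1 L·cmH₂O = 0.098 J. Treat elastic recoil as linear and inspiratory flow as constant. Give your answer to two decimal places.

0.18

With constant inspiratory flow the resistive pressure is constant at PIP − Pplat = 27.0 − 22.5 = 4.5 cmH2O, so resistive work = 4.5 × 0.400 = 1.8 L·cmH2O.
× 0.098 J/(L·cmH2O) → 0.1764 J.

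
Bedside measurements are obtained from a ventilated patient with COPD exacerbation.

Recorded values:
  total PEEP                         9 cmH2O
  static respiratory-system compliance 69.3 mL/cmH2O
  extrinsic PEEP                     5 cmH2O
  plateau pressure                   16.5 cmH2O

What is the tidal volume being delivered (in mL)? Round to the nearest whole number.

520

End-expiratory occlusion gives total PEEP = 9 cmH2O (intrinsic PEEP = 9 − 5 = 4). Use total PEEP for the elastic gradient.
Vt = Cstat × (Pplat − PEEPtotal) = 69.3 × (16.5 − 9) = 69.3 × 7.5 = 519.75 mL.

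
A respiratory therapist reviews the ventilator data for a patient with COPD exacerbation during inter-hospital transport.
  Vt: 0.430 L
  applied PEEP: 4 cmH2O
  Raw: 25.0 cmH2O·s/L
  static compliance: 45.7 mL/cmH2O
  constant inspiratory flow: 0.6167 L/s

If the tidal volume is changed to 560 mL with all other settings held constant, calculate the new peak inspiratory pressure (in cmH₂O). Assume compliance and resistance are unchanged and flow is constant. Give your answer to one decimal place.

31.7

PIP = Vt/C + R·V̇ + PEEP (constant-flow equation of motion).
Only the elastic term changes: ΔPIP = ΔVt / C = (560 − 430) / 45.7 = 2.845 cmH2O.
Original PIP = 430/45.7 + 25.0×0.6167 + 4 = 28.827 cmH2O; new PIP = 28.827 + (2.845) = 31.672 cmH2O.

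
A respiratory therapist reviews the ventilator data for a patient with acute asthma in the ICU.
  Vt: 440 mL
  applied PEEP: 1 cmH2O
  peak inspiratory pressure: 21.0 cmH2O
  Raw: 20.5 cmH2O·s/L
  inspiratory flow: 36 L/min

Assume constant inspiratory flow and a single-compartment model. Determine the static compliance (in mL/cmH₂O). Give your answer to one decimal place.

57.1

Flow: 36 L/min ÷ 60 = 0.6 L/s.
Equation of motion (constant flow): PIP = Vt/C + R·V̇ + PEEP.
Vt/C = PIP − R·V̇ − PEEP = 21.0 − 20.5×0.6 − 1 = 21.0 − 12.3 − 1 = 7.7 cmH2O.
C = Vt / 7.7 = 440 / 7.7 = 57.143 mL/cmH2O.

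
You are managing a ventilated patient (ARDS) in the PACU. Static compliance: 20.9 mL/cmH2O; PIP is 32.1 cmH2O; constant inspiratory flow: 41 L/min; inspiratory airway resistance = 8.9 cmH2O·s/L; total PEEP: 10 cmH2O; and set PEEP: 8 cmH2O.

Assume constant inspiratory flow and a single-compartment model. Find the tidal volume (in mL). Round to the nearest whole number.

Flow: 41 L/min ÷ 60 = 0.6833 L/s.
Total PEEP = 10 cmH2O (set 8 + intrinsic 2); this is the baseline alveolar pressure.
Equation of motion (constant flow): PIP = Vt/C + R·V̇ + PEEP.
Vt/C = PIP − R·V̇ − PEEP = 32.1 − 6.081 − 10 = 16.019 cmH2O.
Vt = C × 16.019 = 20.9 × 16.019 = 334.8 mL.

335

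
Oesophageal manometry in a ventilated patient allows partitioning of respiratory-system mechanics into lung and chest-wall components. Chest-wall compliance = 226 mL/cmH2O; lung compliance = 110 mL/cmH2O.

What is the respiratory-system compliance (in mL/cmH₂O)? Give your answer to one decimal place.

74.0

Lung and chest wall are elastances in series: 1/Crs = 1/CL + 1/Ccw.
1/Crs = 1/110 + 1/226 = 0.01352.
Crs = 73.964 mL/cmH2O.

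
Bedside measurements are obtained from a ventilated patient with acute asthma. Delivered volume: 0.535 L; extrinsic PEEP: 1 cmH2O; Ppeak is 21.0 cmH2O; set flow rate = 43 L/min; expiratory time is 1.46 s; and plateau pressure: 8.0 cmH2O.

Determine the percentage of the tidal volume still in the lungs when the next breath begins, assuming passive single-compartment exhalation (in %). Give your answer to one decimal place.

34.9

Flow: 43 L/min ÷ 60 = 0.7167 L/s.
R = (PIP − Pplat)/V̇ = (21.0 − 8.0) / 0.7167 = 13.0/0.7167 = 18.139 cmH2O·s/L.
C = Vt/(Pplat − PEEP) = 535.0 / (8.0 − 1) = 535.0/7.0 = 76.429 mL/cmH2O.
τ = R × C = 18.139 × 0.07643 L/cmH2O = 1.386 s.
Fraction remaining at end-expiration = e^(−Te/τ) = e^(−1.46/1.386) = 0.3488 → 34.88%.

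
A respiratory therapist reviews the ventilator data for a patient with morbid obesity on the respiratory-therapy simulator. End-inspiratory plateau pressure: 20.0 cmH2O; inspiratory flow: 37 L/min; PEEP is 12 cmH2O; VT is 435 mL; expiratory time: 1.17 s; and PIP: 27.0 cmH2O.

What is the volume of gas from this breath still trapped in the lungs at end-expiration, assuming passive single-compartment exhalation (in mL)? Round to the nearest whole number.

Flow: 37 L/min ÷ 60 = 0.6167 L/s.
R = (PIP − Pplat)/V̇ = (27.0 − 20.0) / 0.6167 = 7.0/0.6167 = 11.351 cmH2O·s/L.
C = Vt/(Pplat − PEEP) = 435.0 / (20.0 − 12) = 435.0/8.0 = 54.375 mL/cmH2O.
τ = R × C = 11.351 × 0.05438 L/cmH2O = 0.6173 s.
Fraction remaining = e^(−Te/τ) = e^(−1.17/0.6173) = 0.1503.
Trapped volume = 435.0 × 0.1503 = 65.381 mL.

65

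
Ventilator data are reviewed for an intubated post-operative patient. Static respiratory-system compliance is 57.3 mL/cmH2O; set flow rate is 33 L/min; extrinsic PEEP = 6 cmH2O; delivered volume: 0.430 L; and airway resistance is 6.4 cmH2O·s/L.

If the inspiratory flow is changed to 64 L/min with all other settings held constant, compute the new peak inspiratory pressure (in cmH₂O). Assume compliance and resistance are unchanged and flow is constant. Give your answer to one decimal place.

Flow: 33 L/min ÷ 60 = 0.55 L/s.
New flow: 64 L/min ÷ 60 = 1.0667 L/s.
PIP = Vt/C + R·V̇ + PEEP (constant-flow equation of motion).
Only the resistive term changes: ΔPIP = R × ΔV̇ = 6.4 × (1.0667 − 0.55) = 6.4 × 0.5167 = 3.307 cmH2O.
Original PIP = 430/57.3 + 6.4×0.55 + 6 = 17.024 cmH2O; new PIP = 17.024 + (3.307) = 20.331 cmH2O.

20.3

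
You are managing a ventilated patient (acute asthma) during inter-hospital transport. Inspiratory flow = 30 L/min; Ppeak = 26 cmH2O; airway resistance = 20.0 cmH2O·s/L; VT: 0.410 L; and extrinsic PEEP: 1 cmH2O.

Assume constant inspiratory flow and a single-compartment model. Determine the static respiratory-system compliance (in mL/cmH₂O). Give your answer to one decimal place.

27.3

Flow: 30 L/min ÷ 60 = 0.5 L/s.
Equation of motion (constant flow): PIP = Vt/C + R·V̇ + PEEP.
Vt/C = PIP − R·V̇ − PEEP = 26 − 20.0×0.5 − 1 = 26 − 10.0 − 1 = 15.0 cmH2O.
C = Vt / 15.0 = 410 / 15.0 = 27.333 mL/cmH2O.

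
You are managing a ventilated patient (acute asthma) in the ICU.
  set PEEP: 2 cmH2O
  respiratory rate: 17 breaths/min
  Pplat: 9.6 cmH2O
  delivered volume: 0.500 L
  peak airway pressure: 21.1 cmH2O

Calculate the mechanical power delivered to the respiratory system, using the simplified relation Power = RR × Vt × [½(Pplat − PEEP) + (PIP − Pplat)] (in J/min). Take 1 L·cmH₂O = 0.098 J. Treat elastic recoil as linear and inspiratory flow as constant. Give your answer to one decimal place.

12.7

Per-breath work = Vt × [½(Pplat−PEEP) + (PIP−Pplat)] = 0.500 × [0.5×7.6 + 11.5] = 0.500 × 15.3 = 7.65 L·cmH2O.
Power = 17 × 7.65 = 130.05 L·cmH2O/min.
× 0.098 J/(L·cmH2O) → 12.745 J/min.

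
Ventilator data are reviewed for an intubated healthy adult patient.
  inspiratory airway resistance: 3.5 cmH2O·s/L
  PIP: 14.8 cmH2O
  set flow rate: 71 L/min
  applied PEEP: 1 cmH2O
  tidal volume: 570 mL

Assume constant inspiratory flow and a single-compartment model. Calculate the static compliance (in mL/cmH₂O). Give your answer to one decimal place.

Flow: 71 L/min ÷ 60 = 1.1833 L/s.
Equation of motion (constant flow): PIP = Vt/C + R·V̇ + PEEP.
Vt/C = PIP − R·V̇ − PEEP = 14.8 − 3.5×1.1833 − 1 = 14.8 − 4.142 − 1 = 9.658 cmH2O.
C = Vt / 9.658 = 570 / 9.658 = 59.018 mL/cmH2O.

59.0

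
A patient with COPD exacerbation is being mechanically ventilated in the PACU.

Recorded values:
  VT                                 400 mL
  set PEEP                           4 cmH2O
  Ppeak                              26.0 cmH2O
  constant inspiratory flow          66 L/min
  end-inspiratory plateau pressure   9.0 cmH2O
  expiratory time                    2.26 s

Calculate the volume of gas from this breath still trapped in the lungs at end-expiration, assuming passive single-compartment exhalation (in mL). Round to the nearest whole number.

Flow: 66 L/min ÷ 60 = 1.1 L/s.
R = (PIP − Pplat)/V̇ = (26.0 − 9.0) / 1.1 = 17.0/1.1 = 15.455 cmH2O·s/L.
C = Vt/(Pplat − PEEP) = 400.0 / (9.0 − 4) = 400.0/5.0 = 80.0 mL/cmH2O.
τ = R × C = 15.455 × 0.08 L/cmH2O = 1.236 s.
Fraction remaining = e^(−Te/τ) = e^(−2.26/1.236) = 0.1607.
Trapped volume = 400.0 × 0.1607 = 64.28 mL.

64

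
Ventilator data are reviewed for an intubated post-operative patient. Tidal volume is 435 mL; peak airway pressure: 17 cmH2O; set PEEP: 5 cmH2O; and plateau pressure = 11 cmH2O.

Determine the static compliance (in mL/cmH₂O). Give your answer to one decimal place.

Cstat = Vt / (Pplat − PEEP) = 435 / (11 − 5) = 435 / 6.0 = 72.5 mL/cmH2O.

72.5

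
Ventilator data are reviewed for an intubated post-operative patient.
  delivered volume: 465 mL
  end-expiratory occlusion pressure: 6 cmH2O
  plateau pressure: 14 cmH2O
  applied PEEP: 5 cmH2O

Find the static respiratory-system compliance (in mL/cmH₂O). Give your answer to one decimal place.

End-expiratory occlusion gives total PEEP = 6 cmH2O (intrinsic PEEP = 6 − 5 = 1). Use total PEEP for the elastic gradient.
Cstat = Vt / (Pplat − PEEPtotal) = 465 / (14 − 6) = 465 / 8.0 = 58.125 mL/cmH2O.

58.1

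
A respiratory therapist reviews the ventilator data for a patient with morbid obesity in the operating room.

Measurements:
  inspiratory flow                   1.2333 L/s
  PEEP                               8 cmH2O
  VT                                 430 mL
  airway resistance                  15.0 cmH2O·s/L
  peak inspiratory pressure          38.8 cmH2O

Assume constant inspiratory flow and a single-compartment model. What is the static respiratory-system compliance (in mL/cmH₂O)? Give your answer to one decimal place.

35.0

Equation of motion (constant flow): PIP = Vt/C + R·V̇ + PEEP.
Vt/C = PIP − R·V̇ − PEEP = 38.8 − 15.0×1.2333 − 8 = 38.8 − 18.5 − 8 = 12.3 cmH2O.
C = Vt / 12.3 = 430 / 12.3 = 34.959 mL/cmH2O.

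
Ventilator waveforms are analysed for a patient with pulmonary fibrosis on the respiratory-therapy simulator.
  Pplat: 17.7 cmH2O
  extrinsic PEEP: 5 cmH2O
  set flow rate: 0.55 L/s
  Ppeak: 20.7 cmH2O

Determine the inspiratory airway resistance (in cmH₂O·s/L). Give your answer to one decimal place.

Raw = (PIP − Pplat) / flow = (20.7 − 17.7) / 0.55 = 3.0 / 0.55 = 5.455 cmH2O·s/L.

5.5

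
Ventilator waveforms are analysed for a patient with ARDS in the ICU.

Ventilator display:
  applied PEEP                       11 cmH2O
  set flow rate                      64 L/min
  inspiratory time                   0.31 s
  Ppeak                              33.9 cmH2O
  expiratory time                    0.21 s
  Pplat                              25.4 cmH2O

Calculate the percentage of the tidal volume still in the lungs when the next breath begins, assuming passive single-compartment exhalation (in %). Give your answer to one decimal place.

31.7

Flow: 64 L/min ÷ 60 = 1.0667 L/s.
Vt = flow × Ti = 1.0667 L/s × 0.31 s × 1000 mL/L = 330.68 mL.
R = (PIP − Pplat)/V̇ = (33.9 − 25.4) / 1.0667 = 8.5/1.0667 = 7.969 cmH2O·s/L.
C = Vt/(Pplat − PEEP) = 330.68 / (25.4 − 11) = 330.68/14.4 = 22.964 mL/cmH2O.
τ = R × C = 7.969 × 0.02296 L/cmH2O = 0.183 s.
Fraction remaining at end-expiration = e^(−Te/τ) = e^(−0.21/0.183) = 0.3174 → 31.74%.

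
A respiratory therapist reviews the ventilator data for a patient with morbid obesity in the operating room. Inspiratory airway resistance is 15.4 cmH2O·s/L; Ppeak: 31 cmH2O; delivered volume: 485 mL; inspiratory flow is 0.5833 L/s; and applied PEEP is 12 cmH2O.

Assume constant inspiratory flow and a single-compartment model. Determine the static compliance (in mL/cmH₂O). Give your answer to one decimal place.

48.4

Equation of motion (constant flow): PIP = Vt/C + R·V̇ + PEEP.
Vt/C = PIP − R·V̇ − PEEP = 31 − 15.4×0.5833 − 12 = 31 − 8.983 − 12 = 10.017 cmH2O.
C = Vt / 10.017 = 485 / 10.017 = 48.418 mL/cmH2O.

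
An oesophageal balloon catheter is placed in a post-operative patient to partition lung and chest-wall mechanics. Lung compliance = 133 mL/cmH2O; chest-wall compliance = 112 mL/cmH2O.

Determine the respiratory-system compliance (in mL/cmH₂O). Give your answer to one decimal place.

Lung and chest wall are elastances in series: 1/Crs = 1/CL + 1/Ccw.
1/Crs = 1/133 + 1/112 = 0.01645.
Crs = 60.79 mL/cmH2O.

60.8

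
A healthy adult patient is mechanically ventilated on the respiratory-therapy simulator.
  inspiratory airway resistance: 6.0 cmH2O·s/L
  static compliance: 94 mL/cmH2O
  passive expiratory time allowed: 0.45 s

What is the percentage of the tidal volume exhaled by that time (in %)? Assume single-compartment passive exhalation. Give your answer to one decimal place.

55.0

τ = R × C = 6.0 × 94 mL/cmH2O = 6.0 × 0.094 L/cmH2O = 0.564 s.
Passive exhalation: V(t)/V₀ = e^(−t/τ) = e^(−0.45/0.564) = 0.4503.
Fraction exhaled = 1 − 0.4503 = 0.5497 → 54.97%.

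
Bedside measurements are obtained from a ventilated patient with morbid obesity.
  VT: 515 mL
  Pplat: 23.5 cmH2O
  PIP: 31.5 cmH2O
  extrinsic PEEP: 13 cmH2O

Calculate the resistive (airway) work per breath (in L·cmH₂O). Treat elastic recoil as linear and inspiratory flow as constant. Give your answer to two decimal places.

4.12

With constant inspiratory flow the resistive pressure is constant at PIP − Pplat = 31.5 − 23.5 = 8.0 cmH2O, so resistive work = 8.0 × 0.515 = 4.12 L·cmH2O.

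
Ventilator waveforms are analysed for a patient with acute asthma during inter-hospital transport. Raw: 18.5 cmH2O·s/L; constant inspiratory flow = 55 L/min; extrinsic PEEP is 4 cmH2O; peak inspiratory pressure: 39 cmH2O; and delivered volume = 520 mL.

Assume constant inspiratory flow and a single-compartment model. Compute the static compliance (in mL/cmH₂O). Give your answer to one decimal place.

28.8

Flow: 55 L/min ÷ 60 = 0.9167 L/s.
Equation of motion (constant flow): PIP = Vt/C + R·V̇ + PEEP.
Vt/C = PIP − R·V̇ − PEEP = 39 − 18.5×0.9167 − 4 = 39 − 16.959 − 4 = 18.041 cmH2O.
C = Vt / 18.041 = 520 / 18.041 = 28.823 mL/cmH2O.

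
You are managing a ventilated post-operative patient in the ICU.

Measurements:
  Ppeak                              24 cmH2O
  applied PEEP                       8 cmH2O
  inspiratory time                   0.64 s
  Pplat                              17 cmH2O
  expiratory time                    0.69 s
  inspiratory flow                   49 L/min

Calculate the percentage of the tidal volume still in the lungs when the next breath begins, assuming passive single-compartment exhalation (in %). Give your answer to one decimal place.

25.0

Flow: 49 L/min ÷ 60 = 0.8167 L/s.
Vt = flow × Ti = 0.8167 L/s × 0.64 s × 1000 mL/L = 522.69 mL.
R = (PIP − Pplat)/V̇ = (24 − 17) / 0.8167 = 7.0/0.8167 = 8.571 cmH2O·s/L.
C = Vt/(Pplat − PEEP) = 522.69 / (17 − 8) = 522.69/9.0 = 58.077 mL/cmH2O.
τ = R × C = 8.571 × 0.05808 L/cmH2O = 0.4978 s.
Fraction remaining at end-expiration = e^(−Te/τ) = e^(−0.69/0.4978) = 0.25 → 25.0%.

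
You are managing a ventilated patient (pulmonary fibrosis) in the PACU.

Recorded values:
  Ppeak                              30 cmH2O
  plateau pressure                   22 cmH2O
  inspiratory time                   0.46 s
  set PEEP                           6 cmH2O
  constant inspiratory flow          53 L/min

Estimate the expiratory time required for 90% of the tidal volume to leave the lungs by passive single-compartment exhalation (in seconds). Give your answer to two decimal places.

0.53

Flow: 53 L/min ÷ 60 = 0.8833 L/s.
Vt = flow × Ti = 0.8833 L/s × 0.46 s × 1000 mL/L = 406.32 mL.
R = (PIP − Pplat)/V̇ = (30 − 22) / 0.8833 = 8.0/0.8833 = 9.057 cmH2O·s/L.
C = Vt/(Pplat − PEEP) = 406.32 / (22 − 6) = 406.32/16.0 = 25.395 mL/cmH2O.
τ = R × C = 9.057 × 0.0254 L/cmH2O = 0.23 s.
t = −τ·ln(1 − 0.90) = −0.23·ln(0.1) = 0.5296 s.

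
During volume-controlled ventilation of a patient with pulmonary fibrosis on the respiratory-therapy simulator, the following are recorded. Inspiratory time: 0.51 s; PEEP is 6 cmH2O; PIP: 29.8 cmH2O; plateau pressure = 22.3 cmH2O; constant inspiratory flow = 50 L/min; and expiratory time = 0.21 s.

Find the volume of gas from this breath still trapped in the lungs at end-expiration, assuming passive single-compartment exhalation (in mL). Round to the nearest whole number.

174

Flow: 50 L/min ÷ 60 = 0.8333 L/s.
Vt = flow × Ti = 0.8333 L/s × 0.51 s × 1000 mL/L = 424.98 mL.
R = (PIP − Pplat)/V̇ = (29.8 − 22.3) / 0.8333 = 7.5/0.8333 = 9.0 cmH2O·s/L.
C = Vt/(Pplat − PEEP) = 424.98 / (22.3 − 6) = 424.98/16.3 = 26.072 mL/cmH2O.
τ = R × C = 9.0 × 0.02607 L/cmH2O = 0.2346 s.
Fraction remaining = e^(−Te/τ) = e^(−0.21/0.2346) = 0.4086.
Trapped volume = 424.98 × 0.4086 = 173.65 mL.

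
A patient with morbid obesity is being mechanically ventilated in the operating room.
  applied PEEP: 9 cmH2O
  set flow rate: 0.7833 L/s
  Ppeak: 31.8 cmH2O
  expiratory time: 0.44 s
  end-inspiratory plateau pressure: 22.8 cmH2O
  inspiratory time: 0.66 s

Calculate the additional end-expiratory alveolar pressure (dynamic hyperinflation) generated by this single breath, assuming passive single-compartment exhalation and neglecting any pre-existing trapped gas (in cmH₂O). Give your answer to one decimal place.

Vt = flow × Ti = 0.7833 L/s × 0.66 s × 1000 mL/L = 516.98 mL.
R = (PIP − Pplat)/V̇ = (31.8 − 22.8) / 0.7833 = 9.0/0.7833 = 11.49 cmH2O·s/L.
C = Vt/(Pplat − PEEP) = 516.98 / (22.8 − 9) = 516.98/13.8 = 37.462 mL/cmH2O.
τ = R × C = 11.49 × 0.03746 L/cmH2O = 0.4304 s.
Fraction remaining = e^(−Te/τ) = e^(−0.44/0.4304) = 0.3598; trapped volume = 516.98 × 0.3598 = 186.01 mL.
Additional alveolar pressure from trapping ≈ V_trapped / C = 186.01 / 37.462 = 4.965 cmH2O.

5.0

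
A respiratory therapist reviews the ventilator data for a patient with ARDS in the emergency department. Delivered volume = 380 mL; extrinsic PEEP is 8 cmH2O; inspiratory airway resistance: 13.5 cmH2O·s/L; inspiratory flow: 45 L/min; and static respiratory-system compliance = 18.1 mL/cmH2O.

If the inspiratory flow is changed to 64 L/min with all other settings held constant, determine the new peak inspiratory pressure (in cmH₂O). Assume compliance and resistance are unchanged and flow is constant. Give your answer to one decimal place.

Flow: 45 L/min ÷ 60 = 0.75 L/s.
New flow: 64 L/min ÷ 60 = 1.0667 L/s.
PIP = Vt/C + R·V̇ + PEEP (constant-flow equation of motion).
Only the resistive term changes: ΔPIP = R × ΔV̇ = 13.5 × (1.0667 − 0.75) = 13.5 × 0.3167 = 4.275 cmH2O.
Original PIP = 380/18.1 + 13.5×0.75 + 8 = 39.119 cmH2O; new PIP = 39.119 + (4.275) = 43.394 cmH2O.

43.4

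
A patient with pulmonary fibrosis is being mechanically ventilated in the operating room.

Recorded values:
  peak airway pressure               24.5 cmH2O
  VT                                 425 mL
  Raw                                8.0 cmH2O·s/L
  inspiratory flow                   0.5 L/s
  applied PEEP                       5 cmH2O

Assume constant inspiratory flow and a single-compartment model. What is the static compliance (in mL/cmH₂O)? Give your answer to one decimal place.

27.4

Equation of motion (constant flow): PIP = Vt/C + R·V̇ + PEEP.
Vt/C = PIP − R·V̇ − PEEP = 24.5 − 8.0×0.5 − 5 = 24.5 − 4.0 − 5 = 15.5 cmH2O.
C = Vt / 15.5 = 425 / 15.5 = 27.419 mL/cmH2O.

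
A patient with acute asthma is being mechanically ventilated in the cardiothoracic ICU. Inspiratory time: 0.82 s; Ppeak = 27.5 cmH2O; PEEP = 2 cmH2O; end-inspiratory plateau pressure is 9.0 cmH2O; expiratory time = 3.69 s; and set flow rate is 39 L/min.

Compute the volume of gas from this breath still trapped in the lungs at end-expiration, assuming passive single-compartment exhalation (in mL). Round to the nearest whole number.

97

Flow: 39 L/min ÷ 60 = 0.65 L/s.
Vt = flow × Ti = 0.65 L/s × 0.82 s × 1000 mL/L = 533.0 mL.
R = (PIP − Pplat)/V̇ = (27.5 − 9.0) / 0.65 = 18.5/0.65 = 28.462 cmH2O·s/L.
C = Vt/(Pplat − PEEP) = 533.0 / (9.0 − 2) = 533.0/7.0 = 76.143 mL/cmH2O.
τ = R × C = 28.462 × 0.07614 L/cmH2O = 2.167 s.
Fraction remaining = e^(−Te/τ) = e^(−3.69/2.167) = 0.1822.
Trapped volume = 533.0 × 0.1822 = 97.113 mL.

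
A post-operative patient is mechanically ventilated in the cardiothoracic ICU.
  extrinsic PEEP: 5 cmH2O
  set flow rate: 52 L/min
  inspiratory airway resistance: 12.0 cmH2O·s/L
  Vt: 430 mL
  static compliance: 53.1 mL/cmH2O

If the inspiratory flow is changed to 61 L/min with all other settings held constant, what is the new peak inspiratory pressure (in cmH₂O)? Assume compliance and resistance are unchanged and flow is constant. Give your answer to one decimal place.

Flow: 52 L/min ÷ 60 = 0.8667 L/s.
New flow: 61 L/min ÷ 60 = 1.0167 L/s.
PIP = Vt/C + R·V̇ + PEEP (constant-flow equation of motion).
Only the resistive term changes: ΔPIP = R × ΔV̇ = 12.0 × (1.0167 − 0.8667) = 12.0 × 0.15 = 1.8 cmH2O.
Original PIP = 430/53.1 + 12.0×0.8667 + 5 = 23.498 cmH2O; new PIP = 23.498 + (1.8) = 25.298 cmH2O.

25.3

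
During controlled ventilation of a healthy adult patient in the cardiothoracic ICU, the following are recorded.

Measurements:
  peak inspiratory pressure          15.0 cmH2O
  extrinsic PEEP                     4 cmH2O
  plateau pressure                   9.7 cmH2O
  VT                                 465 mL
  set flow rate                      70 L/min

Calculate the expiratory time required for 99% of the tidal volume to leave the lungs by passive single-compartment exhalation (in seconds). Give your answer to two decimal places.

1.71

Flow: 70 L/min ÷ 60 = 1.1667 L/s.
R = (PIP − Pplat)/V̇ = (15.0 − 9.7) / 1.1667 = 5.3/1.1667 = 4.543 cmH2O·s/L.
C = Vt/(Pplat − PEEP) = 465.0 / (9.7 − 4) = 465.0/5.7 = 81.579 mL/cmH2O.
τ = R × C = 4.543 × 0.08158 L/cmH2O = 0.3706 s.
t = −τ·ln(1 − 0.99) = −0.3706·ln(0.01) = 1.707 s.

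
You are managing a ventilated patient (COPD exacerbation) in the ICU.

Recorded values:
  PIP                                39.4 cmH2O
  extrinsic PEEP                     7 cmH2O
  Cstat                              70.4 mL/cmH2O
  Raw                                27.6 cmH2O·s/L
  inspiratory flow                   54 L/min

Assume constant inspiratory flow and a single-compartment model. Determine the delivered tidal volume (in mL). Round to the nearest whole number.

532

Flow: 54 L/min ÷ 60 = 0.9 L/s.
Equation of motion (constant flow): PIP = Vt/C + R·V̇ + PEEP.
Vt/C = PIP − R·V̇ − PEEP = 39.4 − 24.84 − 7 = 7.56 cmH2O.
Vt = C × 7.56 = 70.4 × 7.56 = 532.22 mL.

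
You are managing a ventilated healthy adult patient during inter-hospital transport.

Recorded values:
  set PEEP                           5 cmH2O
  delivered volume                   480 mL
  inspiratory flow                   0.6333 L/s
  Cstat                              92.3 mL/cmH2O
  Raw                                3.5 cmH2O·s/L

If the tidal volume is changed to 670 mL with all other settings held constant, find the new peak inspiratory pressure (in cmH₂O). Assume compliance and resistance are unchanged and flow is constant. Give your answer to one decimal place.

PIP = Vt/C + R·V̇ + PEEP (constant-flow equation of motion).
Only the elastic term changes: ΔPIP = ΔVt / C = (670 − 480) / 92.3 = 2.059 cmH2O.
Original PIP = 480/92.3 + 3.5×0.6333 + 5 = 12.417 cmH2O; new PIP = 12.417 + (2.059) = 14.476 cmH2O.

14.5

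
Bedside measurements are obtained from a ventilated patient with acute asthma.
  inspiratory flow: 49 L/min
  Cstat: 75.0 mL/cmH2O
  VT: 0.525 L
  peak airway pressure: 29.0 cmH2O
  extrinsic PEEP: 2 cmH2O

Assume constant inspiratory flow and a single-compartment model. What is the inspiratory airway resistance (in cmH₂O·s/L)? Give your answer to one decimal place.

Flow: 49 L/min ÷ 60 = 0.8167 L/s.
Equation of motion (constant flow): PIP = Vt/C + R·V̇ + PEEP.
R·V̇ = PIP − Vt/C − PEEP = 29.0 − 525/75.0 − 2 = 29.0 − 7.0 − 2 = 20.0 cmH2O.
R = 20.0 / 0.8167 = 24.489 cmH2O·s/L.

24.5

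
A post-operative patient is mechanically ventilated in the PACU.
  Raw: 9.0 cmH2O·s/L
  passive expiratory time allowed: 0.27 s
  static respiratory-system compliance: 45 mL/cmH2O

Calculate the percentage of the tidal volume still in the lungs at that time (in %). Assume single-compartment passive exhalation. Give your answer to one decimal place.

τ = R × C = 9.0 × 45 mL/cmH2O = 9.0 × 0.045 L/cmH2O = 0.405 s.
Passive exhalation: V(t)/V₀ = e^(−t/τ) = e^(−0.27/0.405) = 0.5134.
Fraction remaining = 0.5134 → 51.34%.

51.3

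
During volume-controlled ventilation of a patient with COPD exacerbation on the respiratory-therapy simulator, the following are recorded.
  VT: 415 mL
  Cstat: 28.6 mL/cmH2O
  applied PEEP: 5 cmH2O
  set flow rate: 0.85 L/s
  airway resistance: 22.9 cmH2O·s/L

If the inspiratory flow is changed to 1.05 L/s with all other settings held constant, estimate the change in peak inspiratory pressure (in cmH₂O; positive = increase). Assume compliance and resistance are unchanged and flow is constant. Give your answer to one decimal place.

PIP = Vt/C + R·V̇ + PEEP (constant-flow equation of motion).
Only the resistive term changes: ΔPIP = R × ΔV̇ = 22.9 × (1.05 − 0.85) = 22.9 × 0.2 = 4.58 cmH2O.

4.6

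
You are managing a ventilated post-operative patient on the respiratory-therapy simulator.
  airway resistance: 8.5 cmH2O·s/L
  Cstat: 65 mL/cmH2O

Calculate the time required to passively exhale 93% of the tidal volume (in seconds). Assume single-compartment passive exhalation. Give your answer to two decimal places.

τ = R × C = 8.5 × 65 mL/cmH2O = 8.5 × 0.065 L/cmH2O = 0.5525 s.
Exhaled fraction f = 1 − e^(−t/τ) → t = −τ·ln(1 − f) = −0.5525·ln(0.07) = 1.469 s.

1.47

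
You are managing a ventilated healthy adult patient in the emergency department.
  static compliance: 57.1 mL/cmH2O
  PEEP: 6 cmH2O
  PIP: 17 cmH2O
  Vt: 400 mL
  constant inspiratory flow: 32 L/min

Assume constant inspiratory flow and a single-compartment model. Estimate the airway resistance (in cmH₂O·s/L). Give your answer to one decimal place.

Flow: 32 L/min ÷ 60 = 0.5333 L/s.
Equation of motion (constant flow): PIP = Vt/C + R·V̇ + PEEP.
R·V̇ = PIP − Vt/C − PEEP = 17 − 400/57.1 − 6 = 17 − 7.005 − 6 = 3.995 cmH2O.
R = 3.995 / 0.5333 = 7.491 cmH2O·s/L.

7.5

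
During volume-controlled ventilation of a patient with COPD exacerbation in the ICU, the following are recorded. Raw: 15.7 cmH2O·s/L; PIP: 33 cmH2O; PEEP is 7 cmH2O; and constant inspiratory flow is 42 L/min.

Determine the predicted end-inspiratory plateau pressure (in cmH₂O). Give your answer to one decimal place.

22.0

Flow: 42 L/min ÷ 60 = 0.7 L/s.
Pplat = PIP − Raw × flow = 33 − 15.7 × 0.7 = 33 − 10.99 = 22.01 cmH2O.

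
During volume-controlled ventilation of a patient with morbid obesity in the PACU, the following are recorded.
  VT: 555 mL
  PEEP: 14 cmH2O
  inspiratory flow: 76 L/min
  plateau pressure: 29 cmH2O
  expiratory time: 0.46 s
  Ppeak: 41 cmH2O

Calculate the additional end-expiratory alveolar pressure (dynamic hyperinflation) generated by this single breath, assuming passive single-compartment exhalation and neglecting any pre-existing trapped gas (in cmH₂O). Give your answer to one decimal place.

4.0

Flow: 76 L/min ÷ 60 = 1.2667 L/s.
R = (PIP − Pplat)/V̇ = (41 − 29) / 1.2667 = 12.0/1.2667 = 9.473 cmH2O·s/L.
C = Vt/(Pplat − PEEP) = 555.0 / (29 − 14) = 555.0/15.0 = 37.0 mL/cmH2O.
τ = R × C = 9.473 × 0.037 L/cmH2O = 0.3505 s.
Fraction remaining = e^(−Te/τ) = e^(−0.46/0.3505) = 0.2692; trapped volume = 555.0 × 0.2692 = 149.41 mL.
Additional alveolar pressure from trapping ≈ V_trapped / C = 149.41 / 37.0 = 4.038 cmH2O.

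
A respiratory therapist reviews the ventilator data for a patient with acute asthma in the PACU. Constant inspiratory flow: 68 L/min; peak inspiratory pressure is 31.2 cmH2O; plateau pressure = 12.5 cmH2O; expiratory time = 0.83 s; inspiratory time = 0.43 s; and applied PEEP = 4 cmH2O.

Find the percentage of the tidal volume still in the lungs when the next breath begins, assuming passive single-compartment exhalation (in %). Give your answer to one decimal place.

41.6

Flow: 68 L/min ÷ 60 = 1.1333 L/s.
Vt = flow × Ti = 1.1333 L/s × 0.43 s × 1000 mL/L = 487.32 mL.
R = (PIP − Pplat)/V̇ = (31.2 − 12.5) / 1.1333 = 18.7/1.1333 = 16.5 cmH2O·s/L.
C = Vt/(Pplat − PEEP) = 487.32 / (12.5 − 4) = 487.32/8.5 = 57.332 mL/cmH2O.
τ = R × C = 16.5 × 0.05733 L/cmH2O = 0.9459 s.
Fraction remaining at end-expiration = e^(−Te/τ) = e^(−0.83/0.9459) = 0.4158 → 41.58%.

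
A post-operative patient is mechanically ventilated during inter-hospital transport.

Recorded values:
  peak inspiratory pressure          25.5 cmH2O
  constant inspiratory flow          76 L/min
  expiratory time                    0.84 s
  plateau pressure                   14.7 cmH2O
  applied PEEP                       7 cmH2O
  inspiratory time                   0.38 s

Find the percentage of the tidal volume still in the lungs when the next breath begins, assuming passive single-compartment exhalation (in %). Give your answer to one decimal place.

20.7

Flow: 76 L/min ÷ 60 = 1.2667 L/s.
Vt = flow × Ti = 1.2667 L/s × 0.38 s × 1000 mL/L = 481.35 mL.
R = (PIP − Pplat)/V̇ = (25.5 − 14.7) / 1.2667 = 10.8/1.2667 = 8.526 cmH2O·s/L.
C = Vt/(Pplat − PEEP) = 481.35 / (14.7 − 7) = 481.35/7.7 = 62.513 mL/cmH2O.
τ = R × C = 8.526 × 0.06251 L/cmH2O = 0.533 s.
Fraction remaining at end-expiration = e^(−Te/τ) = e^(−0.84/0.533) = 0.2068 → 20.68%.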